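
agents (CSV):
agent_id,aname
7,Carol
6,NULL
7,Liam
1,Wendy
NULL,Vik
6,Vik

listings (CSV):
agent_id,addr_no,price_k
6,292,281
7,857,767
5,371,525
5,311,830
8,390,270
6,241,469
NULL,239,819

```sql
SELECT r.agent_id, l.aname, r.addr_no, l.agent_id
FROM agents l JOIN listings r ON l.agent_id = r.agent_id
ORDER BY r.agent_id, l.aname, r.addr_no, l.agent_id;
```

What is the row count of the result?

INNER JOIN keeps only pairs where the ON condition holds.
Matching on l.agent_id = r.agent_id. A NULL in a compared column never satisfies the condition.
- agent_id=7: 1 matching r row(s), so 1 row(s) emitted.
- agent_id=6: 2 matching r row(s), so 2 row(s) emitted.
- agent_id=7: 1 matching r row(s), so 1 row(s) emitted.
- agent_id=1: no matching r row, dropped.
- agent_id=NULL: no matching r row, dropped.
- agent_id=6: 2 matching r row(s), so 2 row(s) emitted.
Total: 6 rows.

6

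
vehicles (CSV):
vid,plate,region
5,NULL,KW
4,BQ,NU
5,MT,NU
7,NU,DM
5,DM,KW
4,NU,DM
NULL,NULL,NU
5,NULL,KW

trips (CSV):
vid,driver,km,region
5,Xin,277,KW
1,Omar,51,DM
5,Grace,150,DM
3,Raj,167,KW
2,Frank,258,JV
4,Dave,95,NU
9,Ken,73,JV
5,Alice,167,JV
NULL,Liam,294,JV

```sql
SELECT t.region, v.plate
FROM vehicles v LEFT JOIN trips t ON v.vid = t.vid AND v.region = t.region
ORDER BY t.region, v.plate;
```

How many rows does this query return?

LEFT JOIN keeps every row from `vehicles`; unmatched rows get NULL for `trips`'s columns.
Matching on v.vid = t.vid AND v.region = t.region. A NULL in a compared column never satisfies the condition.
- vid=5, region=KW: 1 matching t row(s), so 1 row(s) emitted.
- vid=4, region=NU: 1 matching t row(s), so 1 row(s) emitted.
- vid=5, region=NU: no t row matches, row kept with t columns NULL.
- vid=7, region=DM: no t row matches, row kept with t columns NULL.
- vid=5, region=KW: 1 matching t row(s), so 1 row(s) emitted.
- vid=4, region=DM: no t row matches, row kept with t columns NULL.
- vid=NULL, region=NU: no t row matches, row kept with t columns NULL.
- vid=5, region=KW: 1 matching t row(s), so 1 row(s) emitted.
Total: 4 matched + 4 padded = 8 rows.

8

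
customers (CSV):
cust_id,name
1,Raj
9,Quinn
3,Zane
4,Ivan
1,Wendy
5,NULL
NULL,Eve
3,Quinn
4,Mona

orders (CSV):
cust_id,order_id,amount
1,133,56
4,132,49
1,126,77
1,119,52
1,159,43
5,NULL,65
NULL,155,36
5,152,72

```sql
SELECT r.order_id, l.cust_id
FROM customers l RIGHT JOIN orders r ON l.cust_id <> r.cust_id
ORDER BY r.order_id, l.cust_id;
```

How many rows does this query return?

45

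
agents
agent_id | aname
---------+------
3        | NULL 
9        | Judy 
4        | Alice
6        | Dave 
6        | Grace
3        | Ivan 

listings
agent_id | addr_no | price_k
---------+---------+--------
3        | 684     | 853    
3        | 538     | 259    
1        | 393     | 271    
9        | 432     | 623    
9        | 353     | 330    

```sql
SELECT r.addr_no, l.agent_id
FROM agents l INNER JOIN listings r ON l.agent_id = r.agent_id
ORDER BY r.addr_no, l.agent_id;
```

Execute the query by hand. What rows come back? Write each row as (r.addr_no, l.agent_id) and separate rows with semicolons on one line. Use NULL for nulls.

(353, 9); (432, 9); (538, 3); (538, 3); (684, 3); (684, 3)

INNER JOIN keeps only pairs where the ON condition holds.
Matching on l.agent_id = r.agent_id.
- l[0] agent_id=3 → 2 match(es) in r → 2 row(s).
- l[1] agent_id=9 → 2 match(es) in r → 2 row(s).
- l[2] agent_id=4 → no match; dropped.
- l[3] agent_id=6 → no match; dropped.
- l[4] agent_id=6 → no match; dropped.
- l[5] agent_id=3 → 2 match(es) in r → 2 row(s).
After projecting and ordering:
r.addr_no | l.agent_id
353 | 9
432 | 9
538 | 3
538 | 3
684 | 3
684 | 3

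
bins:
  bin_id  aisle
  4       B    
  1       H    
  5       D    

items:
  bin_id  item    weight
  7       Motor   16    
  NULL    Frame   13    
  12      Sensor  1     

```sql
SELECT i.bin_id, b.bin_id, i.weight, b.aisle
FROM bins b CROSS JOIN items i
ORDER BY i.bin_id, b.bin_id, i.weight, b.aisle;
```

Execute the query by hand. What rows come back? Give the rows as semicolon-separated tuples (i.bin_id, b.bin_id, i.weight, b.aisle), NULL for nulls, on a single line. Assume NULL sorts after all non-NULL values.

(7, 1, 16, H); (7, 4, 16, B); (7, 5, 16, D); (12, 1, 1, H); (12, 4, 1, B); (12, 5, 1, D); (NULL, 1, 13, H); (NULL, 4, 13, B); (NULL, 5, 13, D)

CROSS JOIN pairs every row of `bins` with every row of `items`: 3 × 3 = 9 rows.
After projecting and ordering:
i.bin_id | b.bin_id | i.weight | b.aisle
7 | 1 | 16 | H
7 | 4 | 16 | B
7 | 5 | 16 | D
12 | 1 | 1 | H
12 | 4 | 1 | B
12 | 5 | 1 | D
NULL | 1 | 13 | H
NULL | 4 | 13 | B
NULL | 5 | 13 | D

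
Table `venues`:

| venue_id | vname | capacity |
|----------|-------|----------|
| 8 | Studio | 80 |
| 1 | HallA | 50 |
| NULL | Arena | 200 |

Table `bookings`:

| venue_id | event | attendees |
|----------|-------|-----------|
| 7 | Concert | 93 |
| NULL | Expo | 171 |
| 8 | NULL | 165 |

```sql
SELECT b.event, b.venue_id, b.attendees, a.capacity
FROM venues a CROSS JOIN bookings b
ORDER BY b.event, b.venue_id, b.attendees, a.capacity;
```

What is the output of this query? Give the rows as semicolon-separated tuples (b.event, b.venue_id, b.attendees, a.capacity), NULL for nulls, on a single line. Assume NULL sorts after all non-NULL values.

(Concert, 7, 93, 50); (Concert, 7, 93, 80); (Concert, 7, 93, 200); (Expo, NULL, 171, 50); (Expo, NULL, 171, 80); (Expo, NULL, 171, 200); (NULL, 8, 165, 50); (NULL, 8, 165, 80); (NULL, 8, 165, 200)

CROSS JOIN pairs every row of `venues` with every row of `bookings`: 3 × 3 = 9 rows.
After projecting and ordering:
b.event | b.venue_id | b.attendees | a.capacity
Concert | 7 | 93 | 50
Concert | 7 | 93 | 80
Concert | 7 | 93 | 200
Expo | NULL | 171 | 50
Expo | NULL | 171 | 80
Expo | NULL | 171 | 200
NULL | 8 | 165 | 50
NULL | 8 | 165 | 80
NULL | 8 | 165 | 200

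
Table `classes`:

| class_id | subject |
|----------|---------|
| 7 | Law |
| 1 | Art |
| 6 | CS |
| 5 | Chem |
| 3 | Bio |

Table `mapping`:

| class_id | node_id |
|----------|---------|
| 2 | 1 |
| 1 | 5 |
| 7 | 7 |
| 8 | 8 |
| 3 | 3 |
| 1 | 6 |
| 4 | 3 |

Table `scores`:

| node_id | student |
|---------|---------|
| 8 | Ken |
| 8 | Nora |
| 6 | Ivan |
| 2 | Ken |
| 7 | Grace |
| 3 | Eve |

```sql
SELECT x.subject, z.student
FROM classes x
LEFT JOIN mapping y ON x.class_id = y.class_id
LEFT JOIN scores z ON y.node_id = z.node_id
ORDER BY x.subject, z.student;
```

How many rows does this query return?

6

Joins associate left-to-right: classes LEFT JOIN mapping on class_id gives 6 intermediate row(s).
Then LEFT JOIN `scores z` on node_id: each of those 6 rows is kept; rows whose y.node_id has no match in z get NULL for z's columns.
Result: 6 row(s).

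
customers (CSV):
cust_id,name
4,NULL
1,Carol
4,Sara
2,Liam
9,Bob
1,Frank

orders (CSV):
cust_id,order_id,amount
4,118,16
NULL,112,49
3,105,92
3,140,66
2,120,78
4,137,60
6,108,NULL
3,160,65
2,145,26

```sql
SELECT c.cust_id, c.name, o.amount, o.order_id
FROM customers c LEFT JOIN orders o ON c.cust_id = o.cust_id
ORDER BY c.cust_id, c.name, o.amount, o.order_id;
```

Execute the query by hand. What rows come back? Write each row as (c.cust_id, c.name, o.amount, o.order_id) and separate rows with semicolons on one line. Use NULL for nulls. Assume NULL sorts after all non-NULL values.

(1, Carol, NULL, NULL); (1, Frank, NULL, NULL); (2, Liam, 26, 145); (2, Liam, 78, 120); (4, Sara, 16, 118); (4, Sara, 60, 137); (4, NULL, 16, 118); (4, NULL, 60, 137); (9, Bob, NULL, NULL)

LEFT JOIN keeps every row from `customers`; unmatched rows get NULL for `orders`'s columns.
Matching on c.cust_id = o.cust_id. A NULL in a compared column never satisfies the condition.
Matched pairs: 6; unmatched c rows kept: 3.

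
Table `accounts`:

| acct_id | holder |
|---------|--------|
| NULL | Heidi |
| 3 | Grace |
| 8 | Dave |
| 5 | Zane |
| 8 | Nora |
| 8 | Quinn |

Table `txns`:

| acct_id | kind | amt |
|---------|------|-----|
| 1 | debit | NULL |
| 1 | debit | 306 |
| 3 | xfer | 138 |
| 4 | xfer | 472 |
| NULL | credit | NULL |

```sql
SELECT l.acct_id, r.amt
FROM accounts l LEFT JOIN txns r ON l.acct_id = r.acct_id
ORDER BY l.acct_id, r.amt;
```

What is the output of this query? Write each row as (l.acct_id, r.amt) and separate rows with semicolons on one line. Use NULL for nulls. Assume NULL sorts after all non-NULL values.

(3, 138); (5, NULL); (8, NULL); (8, NULL); (8, NULL); (NULL, NULL)

LEFT JOIN keeps every row from `accounts`; unmatched rows get NULL for `txns`'s columns.
Matching on l.acct_id = r.acct_id. A NULL in a compared column never satisfies the condition.
- l row (acct_id=NULL): no match → kept, r columns NULL.
- l row (acct_id=3): matches 1 r row(s) → 1 output row(s).
- l row (acct_id=8): no match → kept, r columns NULL.
- l row (acct_id=5): no match → kept, r columns NULL.
- l row (acct_id=8): no match → kept, r columns NULL.
- l row (acct_id=8): no match → kept, r columns NULL.
After projecting and ordering:
l.acct_id | r.amt
3 | 138
5 | NULL
8 | NULL
8 | NULL
8 | NULL
NULL | NULL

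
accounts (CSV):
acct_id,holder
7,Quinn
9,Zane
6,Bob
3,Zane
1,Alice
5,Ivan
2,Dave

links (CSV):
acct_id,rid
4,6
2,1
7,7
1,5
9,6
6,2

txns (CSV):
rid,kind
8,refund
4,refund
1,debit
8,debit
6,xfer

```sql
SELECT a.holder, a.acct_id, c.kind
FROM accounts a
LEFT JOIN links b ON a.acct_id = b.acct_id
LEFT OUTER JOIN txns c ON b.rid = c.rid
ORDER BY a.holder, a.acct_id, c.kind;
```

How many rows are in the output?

7

Evaluate left to right. First `accounts a LEFT JOIN links b` on acct_id: 7 row(s).
Then LEFT JOIN `txns c` on rid: each of those 7 rows is kept; rows whose b.rid has no match in c get NULL for c's columns.
Result: 7 row(s).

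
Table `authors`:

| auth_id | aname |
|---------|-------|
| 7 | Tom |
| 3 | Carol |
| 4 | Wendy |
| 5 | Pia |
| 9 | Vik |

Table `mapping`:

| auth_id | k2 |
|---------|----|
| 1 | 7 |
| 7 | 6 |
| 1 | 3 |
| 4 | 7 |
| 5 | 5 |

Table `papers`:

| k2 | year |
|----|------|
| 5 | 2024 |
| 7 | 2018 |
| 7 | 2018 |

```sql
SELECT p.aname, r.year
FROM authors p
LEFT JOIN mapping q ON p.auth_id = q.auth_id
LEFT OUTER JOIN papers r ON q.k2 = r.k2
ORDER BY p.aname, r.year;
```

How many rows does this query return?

6

Evaluate left to right. First `authors p LEFT JOIN mapping q` on auth_id: 5 row(s).
Then LEFT JOIN `papers r` on k2: each of those 5 rows is kept; rows whose q.k2 has no match in r get NULL for r's columns.
Result: 6 row(s).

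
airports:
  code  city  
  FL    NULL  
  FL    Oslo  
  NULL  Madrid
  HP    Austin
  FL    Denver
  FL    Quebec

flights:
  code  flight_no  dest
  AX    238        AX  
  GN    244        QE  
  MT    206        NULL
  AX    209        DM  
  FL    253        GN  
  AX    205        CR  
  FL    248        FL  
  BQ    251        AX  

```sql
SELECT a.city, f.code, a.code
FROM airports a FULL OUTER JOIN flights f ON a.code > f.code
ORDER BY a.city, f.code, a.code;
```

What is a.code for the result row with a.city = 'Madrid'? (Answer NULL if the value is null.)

FULL OUTER JOIN keeps every row from both sides; unmatched rows get NULL for the other side's columns.
Matching on a.code > f.code. A NULL in a compared column never satisfies the condition.
- a[0] code=FL → 4 match(es) in f → 4 row(s).
- a[1] code=FL → 4 match(es) in f → 4 row(s).
- a[2] code=NULL → no match; kept with NULLs on the f side.
- a[3] code=HP → 7 match(es) in f → 7 row(s).
- a[4] code=FL → 4 match(es) in f → 4 row(s).
- a[5] code=FL → 4 match(es) in f → 4 row(s).
- 1 f row(s) had no a match → kept, a columns NULL.

NULL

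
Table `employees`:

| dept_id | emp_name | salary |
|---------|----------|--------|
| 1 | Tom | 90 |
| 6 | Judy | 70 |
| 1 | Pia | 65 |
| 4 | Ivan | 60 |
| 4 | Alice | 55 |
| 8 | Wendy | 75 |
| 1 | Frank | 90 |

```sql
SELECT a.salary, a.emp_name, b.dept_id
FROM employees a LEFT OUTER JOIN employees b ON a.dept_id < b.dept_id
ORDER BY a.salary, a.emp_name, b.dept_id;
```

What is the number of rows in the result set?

18

LEFT JOIN keeps every row from `employees a`; unmatched rows get NULL for `employees b`'s columns.
Matching on a.dept_id < b.dept_id.
- a row (dept_id=1): matches 4 b row(s) → 4 output row(s).
- a row (dept_id=6): matches 1 b row(s) → 1 output row(s).
- a row (dept_id=1): matches 4 b row(s) → 4 output row(s).
- a row (dept_id=4): matches 2 b row(s) → 2 output row(s).
- a row (dept_id=4): matches 2 b row(s) → 2 output row(s).
- a row (dept_id=8): no match → kept, b columns NULL.
- a row (dept_id=1): matches 4 b row(s) → 4 output row(s).
Total: 17 matched + 1 padded = 18 rows.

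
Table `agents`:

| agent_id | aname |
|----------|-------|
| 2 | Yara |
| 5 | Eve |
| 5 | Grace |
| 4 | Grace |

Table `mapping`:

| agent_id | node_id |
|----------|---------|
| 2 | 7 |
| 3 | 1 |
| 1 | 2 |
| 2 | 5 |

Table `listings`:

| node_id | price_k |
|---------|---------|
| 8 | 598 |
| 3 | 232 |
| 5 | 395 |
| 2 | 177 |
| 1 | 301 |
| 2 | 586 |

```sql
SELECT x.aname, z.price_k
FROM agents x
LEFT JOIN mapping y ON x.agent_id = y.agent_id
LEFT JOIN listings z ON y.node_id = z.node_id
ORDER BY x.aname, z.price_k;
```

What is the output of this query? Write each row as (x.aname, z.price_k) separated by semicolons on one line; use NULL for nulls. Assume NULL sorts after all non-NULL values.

Evaluate left to right. First `agents x LEFT JOIN mapping y` on agent_id: 5 row(s).
Then LEFT JOIN `listings z` on node_id: each of those 5 rows is kept; rows whose y.node_id has no match in z get NULL for z's columns.

(Eve, NULL); (Grace, NULL); (Grace, NULL); (Yara, 395); (Yara, NULL)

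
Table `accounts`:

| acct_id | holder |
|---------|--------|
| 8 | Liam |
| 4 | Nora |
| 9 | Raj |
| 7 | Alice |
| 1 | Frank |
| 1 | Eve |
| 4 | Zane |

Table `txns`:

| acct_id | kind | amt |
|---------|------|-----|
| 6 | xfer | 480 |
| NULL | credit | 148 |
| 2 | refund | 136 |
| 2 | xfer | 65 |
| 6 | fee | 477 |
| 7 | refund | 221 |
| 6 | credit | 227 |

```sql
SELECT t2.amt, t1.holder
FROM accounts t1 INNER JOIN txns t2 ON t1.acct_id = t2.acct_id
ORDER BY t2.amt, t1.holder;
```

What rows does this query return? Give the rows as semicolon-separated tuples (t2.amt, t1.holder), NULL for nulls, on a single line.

INNER JOIN keeps only pairs where the ON condition holds.
Matching on t1.acct_id = t2.acct_id. A NULL in a compared column never satisfies the condition.
Matched pairs: 1.

(221, Alice)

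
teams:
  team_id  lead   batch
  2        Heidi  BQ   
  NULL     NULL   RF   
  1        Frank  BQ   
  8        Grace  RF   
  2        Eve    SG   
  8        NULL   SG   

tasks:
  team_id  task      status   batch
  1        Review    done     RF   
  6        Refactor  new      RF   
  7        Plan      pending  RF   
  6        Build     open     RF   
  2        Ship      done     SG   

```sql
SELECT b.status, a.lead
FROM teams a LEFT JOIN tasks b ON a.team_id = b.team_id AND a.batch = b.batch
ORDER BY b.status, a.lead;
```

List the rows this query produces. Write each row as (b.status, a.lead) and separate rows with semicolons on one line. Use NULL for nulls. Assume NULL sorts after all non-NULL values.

LEFT JOIN keeps every row from `teams`; unmatched rows get NULL for `tasks`'s columns.
Matching on a.team_id = b.team_id AND a.batch = b.batch. A NULL in a compared column never satisfies the condition.
Matched pairs: 1; unmatched a rows kept: 5.

(done, Eve); (NULL, Frank); (NULL, Grace); (NULL, Heidi); (NULL, NULL); (NULL, NULL)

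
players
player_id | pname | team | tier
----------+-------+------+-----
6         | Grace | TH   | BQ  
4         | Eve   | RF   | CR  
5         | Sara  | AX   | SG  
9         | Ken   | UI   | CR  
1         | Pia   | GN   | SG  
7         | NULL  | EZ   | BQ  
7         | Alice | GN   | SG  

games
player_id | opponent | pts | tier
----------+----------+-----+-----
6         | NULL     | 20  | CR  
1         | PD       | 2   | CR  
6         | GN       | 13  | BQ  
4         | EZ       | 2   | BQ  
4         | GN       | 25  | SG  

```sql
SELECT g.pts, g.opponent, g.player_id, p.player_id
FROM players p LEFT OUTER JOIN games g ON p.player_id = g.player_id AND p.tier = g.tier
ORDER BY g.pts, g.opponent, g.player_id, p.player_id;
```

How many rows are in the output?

LEFT JOIN keeps every row from `players`; unmatched rows get NULL for `games`'s columns.
Matching on p.player_id = g.player_id AND p.tier = g.tier.
- p[0] player_id=6, tier=BQ → 1 match(es) in g → 1 row(s).
- p[1] player_id=4, tier=CR → no match; kept with NULLs on the g side.
- p[2] player_id=5, tier=SG → no match; kept with NULLs on the g side.
- p[3] player_id=9, tier=CR → no match; kept with NULLs on the g side.
- p[4] player_id=1, tier=SG → no match; kept with NULLs on the g side.
- p[5] player_id=7, tier=BQ → no match; kept with NULLs on the g side.
- p[6] player_id=7, tier=SG → no match; kept with NULLs on the g side.
Total: 1 matched + 6 padded = 7 rows.

7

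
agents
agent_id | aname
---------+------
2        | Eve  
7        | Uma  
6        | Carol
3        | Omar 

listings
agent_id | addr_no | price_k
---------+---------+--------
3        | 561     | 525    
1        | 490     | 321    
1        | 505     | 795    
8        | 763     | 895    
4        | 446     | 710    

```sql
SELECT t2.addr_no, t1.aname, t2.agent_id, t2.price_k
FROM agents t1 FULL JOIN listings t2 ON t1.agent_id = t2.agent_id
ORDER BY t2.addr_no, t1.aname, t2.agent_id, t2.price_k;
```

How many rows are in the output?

8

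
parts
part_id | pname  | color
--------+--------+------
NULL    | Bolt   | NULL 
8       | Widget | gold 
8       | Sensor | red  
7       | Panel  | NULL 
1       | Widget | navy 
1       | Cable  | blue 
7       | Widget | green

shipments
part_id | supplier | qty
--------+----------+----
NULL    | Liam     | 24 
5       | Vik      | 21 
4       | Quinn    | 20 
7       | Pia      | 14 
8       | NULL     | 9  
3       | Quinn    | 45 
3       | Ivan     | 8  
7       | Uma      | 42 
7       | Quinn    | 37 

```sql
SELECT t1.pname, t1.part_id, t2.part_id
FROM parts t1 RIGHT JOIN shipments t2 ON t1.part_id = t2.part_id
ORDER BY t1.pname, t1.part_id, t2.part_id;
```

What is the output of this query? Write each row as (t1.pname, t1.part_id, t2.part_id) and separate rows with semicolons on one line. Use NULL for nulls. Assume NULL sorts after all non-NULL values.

RIGHT JOIN keeps every row from `shipments`; unmatched rows get NULL for `parts`'s columns.
Matching on t1.part_id = t2.part_id. A NULL in a compared column never satisfies the condition.
- t1[0] part_id=NULL → no match.
- t1[1] part_id=8 → 1 match(es) in t2 → 1 row(s).
- t1[2] part_id=8 → 1 match(es) in t2 → 1 row(s).
- t1[3] part_id=7 → 3 match(es) in t2 → 3 row(s).
- t1[4] part_id=1 → no match.
- t1[5] part_id=1 → no match.
- t1[6] part_id=7 → 3 match(es) in t2 → 3 row(s).
- 5 row(s) from t2 found no t1 partner → padded with NULL.

(Panel, 7, 7); (Panel, 7, 7); (Panel, 7, 7); (Sensor, 8, 8); (Widget, 7, 7); (Widget, 7, 7); (Widget, 7, 7); (Widget, 8, 8); (NULL, NULL, 3); (NULL, NULL, 3); (NULL, NULL, 4); (NULL, NULL, 5); (NULL, NULL, NULL)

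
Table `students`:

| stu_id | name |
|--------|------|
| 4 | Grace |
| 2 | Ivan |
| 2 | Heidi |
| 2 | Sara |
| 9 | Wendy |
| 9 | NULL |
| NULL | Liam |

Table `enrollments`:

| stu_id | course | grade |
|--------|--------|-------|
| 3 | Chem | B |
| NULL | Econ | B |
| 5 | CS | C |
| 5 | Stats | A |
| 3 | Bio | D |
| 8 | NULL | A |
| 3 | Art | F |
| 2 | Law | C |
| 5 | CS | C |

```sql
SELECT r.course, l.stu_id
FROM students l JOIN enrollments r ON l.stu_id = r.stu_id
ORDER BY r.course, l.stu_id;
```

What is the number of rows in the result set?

3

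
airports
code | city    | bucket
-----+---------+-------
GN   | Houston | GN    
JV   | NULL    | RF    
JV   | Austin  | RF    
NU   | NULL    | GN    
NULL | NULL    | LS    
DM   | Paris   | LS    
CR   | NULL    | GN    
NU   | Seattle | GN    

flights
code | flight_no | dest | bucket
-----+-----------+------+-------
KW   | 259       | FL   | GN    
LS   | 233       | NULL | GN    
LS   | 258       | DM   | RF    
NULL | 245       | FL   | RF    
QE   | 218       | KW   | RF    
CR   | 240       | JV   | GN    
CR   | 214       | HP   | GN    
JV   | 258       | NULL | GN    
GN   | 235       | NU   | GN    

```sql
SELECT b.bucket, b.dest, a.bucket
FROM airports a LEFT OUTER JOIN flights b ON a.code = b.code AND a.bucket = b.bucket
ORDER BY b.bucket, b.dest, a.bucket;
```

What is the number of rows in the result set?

9

LEFT JOIN keeps every row from `airports`; unmatched rows get NULL for `flights`'s columns.
Matching on a.code = b.code AND a.bucket = b.bucket. A NULL in a compared column never satisfies the condition.
Matched pairs: 3; unmatched a rows kept: 6.
Total: 3 matched + 6 padded = 9 rows.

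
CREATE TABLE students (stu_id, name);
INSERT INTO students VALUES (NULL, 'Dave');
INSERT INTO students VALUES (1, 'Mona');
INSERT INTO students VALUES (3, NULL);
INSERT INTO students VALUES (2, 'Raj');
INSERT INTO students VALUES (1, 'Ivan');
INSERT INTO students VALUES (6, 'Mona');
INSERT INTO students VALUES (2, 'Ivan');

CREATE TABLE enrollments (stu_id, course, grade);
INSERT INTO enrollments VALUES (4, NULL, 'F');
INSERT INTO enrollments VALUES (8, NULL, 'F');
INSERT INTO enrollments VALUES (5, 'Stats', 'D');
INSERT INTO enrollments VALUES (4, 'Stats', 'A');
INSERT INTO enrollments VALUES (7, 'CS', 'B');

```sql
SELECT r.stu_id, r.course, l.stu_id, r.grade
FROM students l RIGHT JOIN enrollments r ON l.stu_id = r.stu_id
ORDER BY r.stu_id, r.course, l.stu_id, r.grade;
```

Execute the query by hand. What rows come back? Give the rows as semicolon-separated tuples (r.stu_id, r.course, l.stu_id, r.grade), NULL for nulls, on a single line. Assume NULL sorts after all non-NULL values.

(4, Stats, NULL, A); (4, NULL, NULL, F); (5, Stats, NULL, D); (7, CS, NULL, B); (8, NULL, NULL, F)

RIGHT JOIN keeps every row from `enrollments`; unmatched rows get NULL for `students`'s columns.
Matching on l.stu_id = r.stu_id. A NULL in a compared column never satisfies the condition.
Matched pairs: 0; unmatched r rows kept: 5.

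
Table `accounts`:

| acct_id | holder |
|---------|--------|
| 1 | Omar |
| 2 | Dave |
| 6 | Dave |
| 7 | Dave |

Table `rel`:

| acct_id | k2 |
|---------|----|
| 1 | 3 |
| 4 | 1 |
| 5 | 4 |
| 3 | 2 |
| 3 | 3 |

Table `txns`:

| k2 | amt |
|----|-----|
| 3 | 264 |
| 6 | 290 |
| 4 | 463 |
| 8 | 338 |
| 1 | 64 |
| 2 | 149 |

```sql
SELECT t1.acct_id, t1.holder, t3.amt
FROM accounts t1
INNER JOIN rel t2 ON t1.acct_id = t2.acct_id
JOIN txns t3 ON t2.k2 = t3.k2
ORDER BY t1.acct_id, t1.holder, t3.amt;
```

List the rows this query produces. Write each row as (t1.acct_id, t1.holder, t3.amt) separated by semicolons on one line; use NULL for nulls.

(1, Omar, 264)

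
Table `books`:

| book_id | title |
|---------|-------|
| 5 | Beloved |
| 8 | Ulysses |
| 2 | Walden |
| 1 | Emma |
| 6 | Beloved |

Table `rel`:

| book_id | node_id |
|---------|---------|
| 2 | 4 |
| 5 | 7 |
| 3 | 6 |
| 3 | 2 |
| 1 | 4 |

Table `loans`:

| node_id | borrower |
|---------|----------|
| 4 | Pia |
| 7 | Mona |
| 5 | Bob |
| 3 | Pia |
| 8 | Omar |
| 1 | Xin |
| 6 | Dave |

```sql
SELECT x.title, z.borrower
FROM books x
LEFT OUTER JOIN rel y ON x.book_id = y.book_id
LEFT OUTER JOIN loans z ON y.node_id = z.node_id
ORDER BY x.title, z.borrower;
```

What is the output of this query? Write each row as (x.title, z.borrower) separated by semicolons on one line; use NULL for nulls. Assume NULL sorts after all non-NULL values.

Joins associate left-to-right: books LEFT JOIN rel on book_id gives 5 intermediate row(s).
Then LEFT JOIN `loans z` on node_id: each of those 5 rows is kept; rows whose y.node_id has no match in z get NULL for z's columns.

(Beloved, Mona); (Beloved, NULL); (Emma, Pia); (Ulysses, NULL); (Walden, Pia)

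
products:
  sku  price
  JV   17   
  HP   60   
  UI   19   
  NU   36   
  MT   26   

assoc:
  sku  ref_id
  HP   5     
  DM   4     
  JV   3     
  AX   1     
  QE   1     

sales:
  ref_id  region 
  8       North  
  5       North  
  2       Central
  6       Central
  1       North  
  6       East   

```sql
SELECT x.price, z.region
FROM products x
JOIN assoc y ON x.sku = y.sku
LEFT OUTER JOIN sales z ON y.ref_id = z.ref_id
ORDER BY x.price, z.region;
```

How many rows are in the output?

2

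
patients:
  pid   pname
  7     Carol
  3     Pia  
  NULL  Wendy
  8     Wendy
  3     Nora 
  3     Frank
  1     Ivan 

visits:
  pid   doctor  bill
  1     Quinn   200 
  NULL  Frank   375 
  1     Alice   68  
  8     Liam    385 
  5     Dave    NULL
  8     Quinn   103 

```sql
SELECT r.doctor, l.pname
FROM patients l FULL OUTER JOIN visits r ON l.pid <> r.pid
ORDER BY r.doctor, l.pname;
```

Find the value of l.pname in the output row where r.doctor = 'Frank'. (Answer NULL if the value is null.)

FULL OUTER JOIN keeps every row from both sides; unmatched rows get NULL for the other side's columns.
Matching on l.pid <> r.pid. A NULL in a compared column never satisfies the condition.
- l row (pid=7): matches 5 r row(s) → 5 output row(s).
- l row (pid=3): matches 5 r row(s) → 5 output row(s).
- l row (pid=NULL): no match → kept, r columns NULL.
- l row (pid=8): matches 3 r row(s) → 3 output row(s).
- l row (pid=3): matches 5 r row(s) → 5 output row(s).
- l row (pid=3): matches 5 r row(s) → 5 output row(s).
- l row (pid=1): matches 3 r row(s) → 3 output row(s).
- 1 r row(s) had no l match → kept, l columns NULL.

NULL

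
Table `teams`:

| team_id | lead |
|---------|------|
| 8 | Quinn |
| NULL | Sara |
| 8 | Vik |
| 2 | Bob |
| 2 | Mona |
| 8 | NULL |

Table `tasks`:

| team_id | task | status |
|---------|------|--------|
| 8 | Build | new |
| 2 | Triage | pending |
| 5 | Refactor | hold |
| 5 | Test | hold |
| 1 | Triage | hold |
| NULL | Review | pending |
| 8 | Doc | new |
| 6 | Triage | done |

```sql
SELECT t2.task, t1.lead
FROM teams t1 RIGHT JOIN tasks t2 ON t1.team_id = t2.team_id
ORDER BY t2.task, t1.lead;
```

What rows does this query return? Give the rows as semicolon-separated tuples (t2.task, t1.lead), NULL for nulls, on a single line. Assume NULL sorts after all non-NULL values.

(Build, Quinn); (Build, Vik); (Build, NULL); (Doc, Quinn); (Doc, Vik); (Doc, NULL); (Refactor, NULL); (Review, NULL); (Test, NULL); (Triage, Bob); (Triage, Mona); (Triage, NULL); (Triage, NULL)

RIGHT JOIN keeps every row from `tasks`; unmatched rows get NULL for `teams`'s columns.
Matching on t1.team_id = t2.team_id. A NULL in a compared column never satisfies the condition.
Matched pairs: 8; unmatched t2 rows kept: 5.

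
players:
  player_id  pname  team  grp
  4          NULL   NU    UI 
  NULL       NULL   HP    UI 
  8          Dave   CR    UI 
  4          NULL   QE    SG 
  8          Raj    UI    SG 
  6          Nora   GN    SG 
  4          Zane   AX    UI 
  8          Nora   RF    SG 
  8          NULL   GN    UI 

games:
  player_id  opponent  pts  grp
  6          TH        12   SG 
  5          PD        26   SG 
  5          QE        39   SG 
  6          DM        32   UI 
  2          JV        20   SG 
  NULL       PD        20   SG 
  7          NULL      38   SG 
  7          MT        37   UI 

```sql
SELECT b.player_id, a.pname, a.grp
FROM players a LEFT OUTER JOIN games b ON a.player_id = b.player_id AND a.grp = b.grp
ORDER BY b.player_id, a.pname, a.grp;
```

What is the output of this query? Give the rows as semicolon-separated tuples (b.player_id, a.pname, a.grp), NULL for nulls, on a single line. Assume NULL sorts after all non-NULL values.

(6, Nora, SG); (NULL, Dave, UI); (NULL, Nora, SG); (NULL, Raj, SG); (NULL, Zane, UI); (NULL, NULL, SG); (NULL, NULL, UI); (NULL, NULL, UI); (NULL, NULL, UI)

LEFT JOIN keeps every row from `players`; unmatched rows get NULL for `games`'s columns.
Matching on a.player_id = b.player_id AND a.grp = b.grp. A NULL in a compared column never satisfies the condition.
Matched pairs: 1; unmatched a rows kept: 8.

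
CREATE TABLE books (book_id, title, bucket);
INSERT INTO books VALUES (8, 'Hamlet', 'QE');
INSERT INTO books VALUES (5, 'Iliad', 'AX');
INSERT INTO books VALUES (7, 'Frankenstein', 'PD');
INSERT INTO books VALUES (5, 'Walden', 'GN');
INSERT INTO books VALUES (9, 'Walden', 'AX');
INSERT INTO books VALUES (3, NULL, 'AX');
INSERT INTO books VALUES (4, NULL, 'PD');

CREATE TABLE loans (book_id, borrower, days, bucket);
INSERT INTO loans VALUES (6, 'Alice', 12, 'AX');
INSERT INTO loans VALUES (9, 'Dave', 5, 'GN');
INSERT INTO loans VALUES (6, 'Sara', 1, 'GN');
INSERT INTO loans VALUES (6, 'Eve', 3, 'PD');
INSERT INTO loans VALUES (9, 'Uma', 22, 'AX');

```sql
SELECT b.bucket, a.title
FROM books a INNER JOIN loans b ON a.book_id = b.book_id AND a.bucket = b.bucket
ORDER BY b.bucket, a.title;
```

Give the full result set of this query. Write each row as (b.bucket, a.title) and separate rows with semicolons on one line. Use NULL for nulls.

INNER JOIN keeps only pairs where the ON condition holds.
Matching on a.book_id = b.book_id AND a.bucket = b.bucket.
- a[0] book_id=8, bucket=QE → no match; dropped.
- a[1] book_id=5, bucket=AX → no match; dropped.
- a[2] book_id=7, bucket=PD → no match; dropped.
- a[3] book_id=5, bucket=GN → no match; dropped.
- a[4] book_id=9, bucket=AX → 1 match(es) in b → 1 row(s).
- a[5] book_id=3, bucket=AX → no match; dropped.
- a[6] book_id=4, bucket=PD → no match; dropped.
After projecting and ordering:
b.bucket | a.title
AX | Walden

(AX, Walden)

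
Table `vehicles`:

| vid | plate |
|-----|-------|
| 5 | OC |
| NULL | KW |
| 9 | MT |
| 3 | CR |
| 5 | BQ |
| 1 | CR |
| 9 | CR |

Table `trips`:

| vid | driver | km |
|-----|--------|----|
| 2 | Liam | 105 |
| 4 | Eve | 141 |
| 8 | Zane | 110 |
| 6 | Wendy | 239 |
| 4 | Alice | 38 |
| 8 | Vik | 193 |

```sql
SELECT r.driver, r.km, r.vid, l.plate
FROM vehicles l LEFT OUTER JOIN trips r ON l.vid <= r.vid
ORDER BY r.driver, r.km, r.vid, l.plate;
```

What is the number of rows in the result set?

20

LEFT JOIN keeps every row from `vehicles`; unmatched rows get NULL for `trips`'s columns.
Matching on l.vid <= r.vid. A NULL in a compared column never satisfies the condition.
- l[0] vid=5 → 3 match(es) in r → 3 row(s).
- l[1] vid=NULL → no match; kept with NULLs on the r side.
- l[2] vid=9 → no match; kept with NULLs on the r side.
- l[3] vid=3 → 5 match(es) in r → 5 row(s).
- l[4] vid=5 → 3 match(es) in r → 3 row(s).
- l[5] vid=1 → 6 match(es) in r → 6 row(s).
- l[6] vid=9 → no match; kept with NULLs on the r side.
Total: 17 matched + 3 padded = 20 rows.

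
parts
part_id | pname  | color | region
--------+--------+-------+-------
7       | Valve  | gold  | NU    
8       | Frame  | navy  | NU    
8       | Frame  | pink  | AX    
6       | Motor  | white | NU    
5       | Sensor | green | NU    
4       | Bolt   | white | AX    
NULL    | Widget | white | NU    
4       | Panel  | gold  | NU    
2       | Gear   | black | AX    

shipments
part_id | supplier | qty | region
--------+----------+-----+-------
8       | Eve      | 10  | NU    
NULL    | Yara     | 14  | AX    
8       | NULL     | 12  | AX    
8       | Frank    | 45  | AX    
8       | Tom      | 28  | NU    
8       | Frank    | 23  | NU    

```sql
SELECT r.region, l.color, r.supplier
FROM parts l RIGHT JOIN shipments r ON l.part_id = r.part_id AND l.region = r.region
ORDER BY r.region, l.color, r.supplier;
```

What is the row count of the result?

6

RIGHT JOIN keeps every row from `shipments`; unmatched rows get NULL for `parts`'s columns.
Matching on l.part_id = r.part_id AND l.region = r.region. A NULL in a compared column never satisfies the condition.
Matched pairs: 5; unmatched r rows kept: 1.
Total: 5 matched + 1 padded = 6 rows.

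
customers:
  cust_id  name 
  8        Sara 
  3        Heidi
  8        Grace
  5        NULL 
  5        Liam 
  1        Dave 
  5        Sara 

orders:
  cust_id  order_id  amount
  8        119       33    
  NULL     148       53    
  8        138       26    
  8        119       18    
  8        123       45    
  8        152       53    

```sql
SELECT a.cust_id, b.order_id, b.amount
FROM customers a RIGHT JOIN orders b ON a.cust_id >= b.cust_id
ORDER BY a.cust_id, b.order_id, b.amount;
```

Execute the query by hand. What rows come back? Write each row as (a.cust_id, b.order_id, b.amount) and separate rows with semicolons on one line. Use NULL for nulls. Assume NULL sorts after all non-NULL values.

(8, 119, 18); (8, 119, 18); (8, 119, 33); (8, 119, 33); (8, 123, 45); (8, 123, 45); (8, 138, 26); (8, 138, 26); (8, 152, 53); (8, 152, 53); (NULL, 148, 53)

RIGHT JOIN keeps every row from `orders`; unmatched rows get NULL for `customers`'s columns.
Matching on a.cust_id >= b.cust_id. A NULL in a compared column never satisfies the condition.
Matched pairs: 10; unmatched b rows kept: 1.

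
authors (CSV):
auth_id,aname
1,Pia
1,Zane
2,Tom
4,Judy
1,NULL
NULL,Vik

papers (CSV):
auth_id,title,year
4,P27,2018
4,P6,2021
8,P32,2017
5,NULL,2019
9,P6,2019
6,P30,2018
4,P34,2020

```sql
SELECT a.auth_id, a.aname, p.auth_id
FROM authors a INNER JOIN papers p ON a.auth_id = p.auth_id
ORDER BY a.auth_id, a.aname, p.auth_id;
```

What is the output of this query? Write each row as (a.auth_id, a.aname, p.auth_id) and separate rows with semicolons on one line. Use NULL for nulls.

INNER JOIN keeps only pairs where the ON condition holds.
Matching on a.auth_id = p.auth_id. A NULL in a compared column never satisfies the condition.
- a row (auth_id=1): no match → dropped.
- a row (auth_id=1): no match → dropped.
- a row (auth_id=2): no match → dropped.
- a row (auth_id=4): matches 3 p row(s) → 3 output row(s).
- a row (auth_id=1): no match → dropped.
- a row (auth_id=NULL): no match → dropped.
After projecting and ordering:
a.auth_id | a.aname | p.auth_id
4 | Judy | 4
4 | Judy | 4
4 | Judy | 4

(4, Judy, 4); (4, Judy, 4); (4, Judy, 4)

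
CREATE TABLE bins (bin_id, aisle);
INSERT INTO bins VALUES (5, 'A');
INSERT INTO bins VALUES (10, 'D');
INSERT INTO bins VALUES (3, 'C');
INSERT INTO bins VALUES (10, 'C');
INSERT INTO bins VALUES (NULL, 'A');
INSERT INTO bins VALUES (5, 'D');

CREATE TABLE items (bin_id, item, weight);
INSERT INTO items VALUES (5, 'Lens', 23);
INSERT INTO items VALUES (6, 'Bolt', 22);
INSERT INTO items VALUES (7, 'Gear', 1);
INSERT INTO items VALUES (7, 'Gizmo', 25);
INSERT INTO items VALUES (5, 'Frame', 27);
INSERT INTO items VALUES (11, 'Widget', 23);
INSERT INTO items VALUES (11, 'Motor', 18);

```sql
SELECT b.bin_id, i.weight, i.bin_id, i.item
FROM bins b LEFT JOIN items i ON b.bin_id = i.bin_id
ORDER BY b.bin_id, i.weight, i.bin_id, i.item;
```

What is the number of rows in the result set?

8

LEFT JOIN keeps every row from `bins`; unmatched rows get NULL for `items`'s columns.
Matching on b.bin_id = i.bin_id. A NULL in a compared column never satisfies the condition.
Matched pairs: 4; unmatched b rows kept: 4.
Total: 4 matched + 4 padded = 8 rows.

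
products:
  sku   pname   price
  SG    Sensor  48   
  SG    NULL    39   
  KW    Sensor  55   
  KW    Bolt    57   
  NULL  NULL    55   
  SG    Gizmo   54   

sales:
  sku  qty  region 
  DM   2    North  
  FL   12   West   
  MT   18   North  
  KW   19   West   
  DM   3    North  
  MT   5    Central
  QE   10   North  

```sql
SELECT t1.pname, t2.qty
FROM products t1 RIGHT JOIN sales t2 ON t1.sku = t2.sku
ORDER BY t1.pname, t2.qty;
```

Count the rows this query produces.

8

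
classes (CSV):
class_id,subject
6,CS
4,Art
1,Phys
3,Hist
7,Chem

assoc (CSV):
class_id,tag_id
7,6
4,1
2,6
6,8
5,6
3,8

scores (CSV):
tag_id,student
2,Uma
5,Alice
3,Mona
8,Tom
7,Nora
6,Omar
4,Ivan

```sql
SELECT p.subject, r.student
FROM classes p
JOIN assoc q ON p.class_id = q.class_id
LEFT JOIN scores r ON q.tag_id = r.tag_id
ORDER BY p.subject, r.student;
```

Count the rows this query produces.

Joins associate left-to-right: classes INNER JOIN assoc on class_id gives 4 intermediate row(s).
Then LEFT JOIN `scores r` on tag_id: each of those 4 rows is kept; rows whose q.tag_id has no match in r get NULL for r's columns.
Result: 4 row(s).

4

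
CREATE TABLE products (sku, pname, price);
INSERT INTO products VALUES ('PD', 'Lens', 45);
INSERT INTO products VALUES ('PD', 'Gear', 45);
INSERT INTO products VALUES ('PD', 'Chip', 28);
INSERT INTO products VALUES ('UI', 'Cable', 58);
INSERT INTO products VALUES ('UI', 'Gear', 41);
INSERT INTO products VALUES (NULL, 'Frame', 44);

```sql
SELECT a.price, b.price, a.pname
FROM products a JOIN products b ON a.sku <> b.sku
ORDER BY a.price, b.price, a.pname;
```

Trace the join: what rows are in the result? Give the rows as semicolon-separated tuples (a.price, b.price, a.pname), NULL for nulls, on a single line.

(28, 41, Chip); (28, 58, Chip); (41, 28, Gear); (41, 45, Gear); (41, 45, Gear); (45, 41, Gear); (45, 41, Lens); (45, 58, Gear); (45, 58, Lens); (58, 28, Cable); (58, 45, Cable); (58, 45, Cable)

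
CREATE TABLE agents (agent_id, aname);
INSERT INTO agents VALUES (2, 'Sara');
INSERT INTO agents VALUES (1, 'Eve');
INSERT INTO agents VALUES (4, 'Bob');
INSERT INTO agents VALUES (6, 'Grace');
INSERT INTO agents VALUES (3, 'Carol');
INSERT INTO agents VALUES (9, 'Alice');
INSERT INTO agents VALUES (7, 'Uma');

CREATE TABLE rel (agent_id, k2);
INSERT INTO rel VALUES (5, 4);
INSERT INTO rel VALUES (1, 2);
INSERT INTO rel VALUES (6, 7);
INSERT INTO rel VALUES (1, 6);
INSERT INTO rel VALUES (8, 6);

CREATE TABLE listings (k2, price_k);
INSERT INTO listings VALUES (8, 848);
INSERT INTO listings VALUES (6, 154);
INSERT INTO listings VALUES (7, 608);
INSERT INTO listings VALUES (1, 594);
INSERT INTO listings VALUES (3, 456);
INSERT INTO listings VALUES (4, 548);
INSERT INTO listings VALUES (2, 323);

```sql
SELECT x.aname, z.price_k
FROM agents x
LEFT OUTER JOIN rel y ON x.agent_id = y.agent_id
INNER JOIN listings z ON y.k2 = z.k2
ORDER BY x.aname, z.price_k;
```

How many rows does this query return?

Joins associate left-to-right: agents LEFT JOIN rel on agent_id gives 8 intermediate row(s).
Then INNER JOIN `listings z` on k2: keep only rows whose y.k2 appears in z.
Result: 3 row(s).

3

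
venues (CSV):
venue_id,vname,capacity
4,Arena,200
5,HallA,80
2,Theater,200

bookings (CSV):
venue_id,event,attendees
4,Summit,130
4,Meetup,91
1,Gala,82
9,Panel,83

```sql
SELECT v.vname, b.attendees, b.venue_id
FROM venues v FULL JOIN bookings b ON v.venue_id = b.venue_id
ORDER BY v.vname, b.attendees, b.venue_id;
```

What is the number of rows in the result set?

6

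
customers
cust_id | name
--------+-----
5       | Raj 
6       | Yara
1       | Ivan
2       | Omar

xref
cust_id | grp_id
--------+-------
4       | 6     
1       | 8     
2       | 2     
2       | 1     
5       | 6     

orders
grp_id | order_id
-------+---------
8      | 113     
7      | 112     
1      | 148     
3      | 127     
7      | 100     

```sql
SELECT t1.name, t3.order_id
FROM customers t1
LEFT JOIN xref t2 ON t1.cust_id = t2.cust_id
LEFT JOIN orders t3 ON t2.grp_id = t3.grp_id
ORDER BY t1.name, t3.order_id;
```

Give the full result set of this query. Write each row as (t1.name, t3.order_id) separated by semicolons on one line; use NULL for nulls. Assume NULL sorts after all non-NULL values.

(Ivan, 113); (Omar, 148); (Omar, NULL); (Raj, NULL); (Yara, NULL)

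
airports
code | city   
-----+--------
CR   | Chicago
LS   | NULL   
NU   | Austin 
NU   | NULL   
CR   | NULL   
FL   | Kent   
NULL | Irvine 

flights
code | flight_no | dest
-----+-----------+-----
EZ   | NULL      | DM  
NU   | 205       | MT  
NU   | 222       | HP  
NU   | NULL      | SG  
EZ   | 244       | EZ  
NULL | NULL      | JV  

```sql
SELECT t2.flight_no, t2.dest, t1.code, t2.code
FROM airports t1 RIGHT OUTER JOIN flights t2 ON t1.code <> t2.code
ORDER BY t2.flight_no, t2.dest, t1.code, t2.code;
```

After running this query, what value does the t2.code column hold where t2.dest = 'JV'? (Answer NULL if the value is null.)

RIGHT JOIN keeps every row from `flights`; unmatched rows get NULL for `airports`'s columns.
Matching on t1.code <> t2.code. A NULL in a compared column never satisfies the condition.
- t1 row (code=CR): matches 5 t2 row(s) → 5 output row(s).
- t1 row (code=LS): matches 5 t2 row(s) → 5 output row(s).
- t1 row (code=NU): matches 2 t2 row(s) → 2 output row(s).
- t1 row (code=NU): matches 2 t2 row(s) → 2 output row(s).
- t1 row (code=CR): matches 5 t2 row(s) → 5 output row(s).
- t1 row (code=FL): matches 5 t2 row(s) → 5 output row(s).
- t1 row (code=NULL): no match.
- 1 t2 row(s) had no t1 match → kept, t1 columns NULL.

NULL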